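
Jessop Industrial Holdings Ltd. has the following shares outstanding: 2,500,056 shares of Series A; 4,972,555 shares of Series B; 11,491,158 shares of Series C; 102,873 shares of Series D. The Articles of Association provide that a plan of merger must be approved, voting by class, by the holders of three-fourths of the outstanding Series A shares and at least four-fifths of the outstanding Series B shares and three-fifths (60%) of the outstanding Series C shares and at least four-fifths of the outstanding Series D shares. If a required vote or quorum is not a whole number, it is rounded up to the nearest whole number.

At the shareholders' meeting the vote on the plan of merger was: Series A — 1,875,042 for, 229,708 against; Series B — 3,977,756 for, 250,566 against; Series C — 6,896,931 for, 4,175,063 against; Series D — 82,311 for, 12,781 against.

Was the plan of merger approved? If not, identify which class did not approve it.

Series A: 3/4 of 2500056 = 1875042; 1,875,042 required, 1,875,042 in favor — approved.
Series B: 4/5 of 4972555 = 3978044; 3,978,044 required, 3,977,756 in favor — not approved.
Series C: 3/5 of 11491158 = 6894694.80, rounded up to 6894695; 6,894,695 required, 6,896,931 in favor — approved.
Series D: 4/5 of 102873 = 82298.40, rounded up to 82299; 82,299 required, 82,311 in favor — approved.

Not approved — the Series B shares did not give the required vote.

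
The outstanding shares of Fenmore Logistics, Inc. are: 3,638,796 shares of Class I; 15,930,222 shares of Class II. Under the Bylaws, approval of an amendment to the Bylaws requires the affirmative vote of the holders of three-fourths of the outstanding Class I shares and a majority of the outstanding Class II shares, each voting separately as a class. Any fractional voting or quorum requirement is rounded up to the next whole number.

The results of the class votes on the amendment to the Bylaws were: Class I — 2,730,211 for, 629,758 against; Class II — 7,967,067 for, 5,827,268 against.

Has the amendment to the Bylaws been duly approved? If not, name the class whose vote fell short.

Approved — every class gave the required vote.

Class I: 3/4 of 3638796 = 2729097; 2,729,097 required, 2,730,211 in favor — approved.
Class II: a majority of 15930222 is 7965112; 7,965,112 required, 7,967,067 in favor — approved.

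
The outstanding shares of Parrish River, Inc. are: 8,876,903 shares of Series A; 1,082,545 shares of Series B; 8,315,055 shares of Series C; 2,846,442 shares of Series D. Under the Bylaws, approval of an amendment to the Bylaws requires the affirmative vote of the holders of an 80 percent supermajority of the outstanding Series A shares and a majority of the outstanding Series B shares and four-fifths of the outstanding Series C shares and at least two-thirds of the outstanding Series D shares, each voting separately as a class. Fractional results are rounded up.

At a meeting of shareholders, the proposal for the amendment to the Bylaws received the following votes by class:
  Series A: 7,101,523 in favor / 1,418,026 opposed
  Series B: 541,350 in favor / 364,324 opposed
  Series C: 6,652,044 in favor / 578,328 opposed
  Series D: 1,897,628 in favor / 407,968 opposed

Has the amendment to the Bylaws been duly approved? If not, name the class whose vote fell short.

Series A: 4/5 of 8876903 = 7101522.40, rounded up to 7101523; 7,101,523 required, 7,101,523 in favor — approved.
Series B: a majority of 1082545 is 541273; 541,273 required, 541,350 in favor — approved.
Series C: 4/5 of 8315055 = 6652044; 6,652,044 required, 6,652,044 in favor — approved.
Series D: 2/3 of 2846442 = 1897628; 1,897,628 required, 1,897,628 in favor — approved.

Approved — every class gave the required vote.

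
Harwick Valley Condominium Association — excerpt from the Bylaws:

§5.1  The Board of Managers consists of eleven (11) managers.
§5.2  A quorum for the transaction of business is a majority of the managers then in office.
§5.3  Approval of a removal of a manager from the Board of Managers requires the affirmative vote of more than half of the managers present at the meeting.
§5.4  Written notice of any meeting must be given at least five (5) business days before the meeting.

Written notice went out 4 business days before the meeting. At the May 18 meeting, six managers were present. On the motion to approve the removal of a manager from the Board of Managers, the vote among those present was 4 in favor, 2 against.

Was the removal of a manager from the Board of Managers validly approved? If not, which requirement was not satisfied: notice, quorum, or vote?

Notice: 4 business days given; 5 required (4 < 5). Not satisfied.
Quorum: 6 present; quorum is 6. Satisfied.
Vote: the removal of a manager from the Board of Managers requires a majority of the managers present (6). A majority of 6 is 4, so 4 affirmative votes are needed; 4 voted in favor. Satisfied.

Invalid — notice requirement not satisfied.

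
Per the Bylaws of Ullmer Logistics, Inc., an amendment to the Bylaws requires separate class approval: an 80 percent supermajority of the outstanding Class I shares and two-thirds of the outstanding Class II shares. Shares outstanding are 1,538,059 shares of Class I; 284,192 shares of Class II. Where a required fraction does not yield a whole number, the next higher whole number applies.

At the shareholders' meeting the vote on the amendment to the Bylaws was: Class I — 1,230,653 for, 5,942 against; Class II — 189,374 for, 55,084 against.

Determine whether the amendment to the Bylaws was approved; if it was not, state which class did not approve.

Not approved — the Class II shares did not give the required vote.

Class I: 4/5 of 1538059 = 1230447.20, rounded up to 1230448; 1,230,448 required, 1,230,653 in favor — approved.
Class II: 2/3 of 284192 = 189461.33, rounded up to 189462; 189,462 required, 189,374 in favor — not approved.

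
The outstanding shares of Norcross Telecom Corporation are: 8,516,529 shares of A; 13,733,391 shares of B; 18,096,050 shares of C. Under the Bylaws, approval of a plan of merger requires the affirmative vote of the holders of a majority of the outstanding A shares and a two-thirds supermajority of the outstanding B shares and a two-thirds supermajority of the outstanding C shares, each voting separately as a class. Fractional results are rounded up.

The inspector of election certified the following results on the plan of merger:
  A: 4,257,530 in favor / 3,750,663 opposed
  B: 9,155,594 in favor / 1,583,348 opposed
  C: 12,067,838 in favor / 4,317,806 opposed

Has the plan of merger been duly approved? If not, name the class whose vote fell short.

Not approved — the A shares did not give the required vote.

A: a majority of 8516529 is 4258265; 4,258,265 required, 4,257,530 in favor — not approved.
B: 2/3 of 13733391 = 9155594; 9,155,594 required, 9,155,594 in favor — approved.
C: 2/3 of 18096050 = 12064033.33, rounded up to 12064034; 12,064,034 required, 12,067,838 in favor — approved.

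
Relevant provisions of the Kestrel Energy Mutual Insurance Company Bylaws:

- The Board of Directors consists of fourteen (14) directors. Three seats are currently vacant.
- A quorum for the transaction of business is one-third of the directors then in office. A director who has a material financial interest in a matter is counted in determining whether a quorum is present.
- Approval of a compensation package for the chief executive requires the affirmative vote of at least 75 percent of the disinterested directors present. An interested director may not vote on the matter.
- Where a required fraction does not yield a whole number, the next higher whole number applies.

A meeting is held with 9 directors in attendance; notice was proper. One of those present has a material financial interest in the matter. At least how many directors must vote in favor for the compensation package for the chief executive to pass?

The compensation package for the chief executive requires three-fourths of the disinterested directors present (9 − 1 = 8).
3/4 of 8 = 6.

6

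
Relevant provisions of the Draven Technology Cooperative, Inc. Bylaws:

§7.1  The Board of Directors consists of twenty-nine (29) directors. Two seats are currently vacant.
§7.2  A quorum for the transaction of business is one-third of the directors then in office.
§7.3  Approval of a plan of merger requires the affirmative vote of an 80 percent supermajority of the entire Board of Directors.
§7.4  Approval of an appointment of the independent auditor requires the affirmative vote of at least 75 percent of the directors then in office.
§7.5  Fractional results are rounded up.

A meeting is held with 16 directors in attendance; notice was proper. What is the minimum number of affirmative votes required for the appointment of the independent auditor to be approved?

The appointment of the independent auditor requires three-fourths of the directors then in office (27).
3/4 of 27 = 20.25, rounded up to 21.
(Only 16 can vote, so the appointment of the independent auditor cannot pass at this meeting, but the required vote is still 21.)

21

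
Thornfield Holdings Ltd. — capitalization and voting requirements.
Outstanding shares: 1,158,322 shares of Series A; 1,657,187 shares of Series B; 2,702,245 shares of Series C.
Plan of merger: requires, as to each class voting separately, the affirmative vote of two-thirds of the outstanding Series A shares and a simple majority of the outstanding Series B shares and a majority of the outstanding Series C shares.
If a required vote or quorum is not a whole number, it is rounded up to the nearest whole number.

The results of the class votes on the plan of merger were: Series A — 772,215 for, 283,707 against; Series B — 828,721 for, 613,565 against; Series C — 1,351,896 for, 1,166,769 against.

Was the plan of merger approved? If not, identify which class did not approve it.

Series A: 2/3 of 1158322 = 772214.67, rounded up to 772215; 772,215 required, 772,215 in favor — approved.
Series B: a majority of 1657187 is 828594; 828,594 required, 828,721 in favor — approved.
Series C: a majority of 2702245 is 1351123; 1,351,123 required, 1,351,896 in favor — approved.

Approved — every class gave the required vote.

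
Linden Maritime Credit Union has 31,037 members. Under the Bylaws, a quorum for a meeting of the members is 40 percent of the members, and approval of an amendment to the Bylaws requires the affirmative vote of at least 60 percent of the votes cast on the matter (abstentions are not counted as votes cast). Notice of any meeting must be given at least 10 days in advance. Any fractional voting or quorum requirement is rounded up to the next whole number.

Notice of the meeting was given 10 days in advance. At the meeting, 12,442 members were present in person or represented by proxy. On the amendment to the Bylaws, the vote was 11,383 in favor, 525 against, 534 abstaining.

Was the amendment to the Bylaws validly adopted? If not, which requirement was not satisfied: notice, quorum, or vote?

Valid — all requirements satisfied.

Notice: 10 days given; 10 required. Satisfied.
Quorum: 40% of 31,037 = 12,414.80, rounded up to 12,415; 12,442 present. Satisfied.
Vote: requires three-fifths of the votes cast (12,442 − 534 abstaining = 11,908); 3/5 of 11908 = 7144.80, rounded up to 7145, so 7,145 needed; 11,383 in favor. Satisfied.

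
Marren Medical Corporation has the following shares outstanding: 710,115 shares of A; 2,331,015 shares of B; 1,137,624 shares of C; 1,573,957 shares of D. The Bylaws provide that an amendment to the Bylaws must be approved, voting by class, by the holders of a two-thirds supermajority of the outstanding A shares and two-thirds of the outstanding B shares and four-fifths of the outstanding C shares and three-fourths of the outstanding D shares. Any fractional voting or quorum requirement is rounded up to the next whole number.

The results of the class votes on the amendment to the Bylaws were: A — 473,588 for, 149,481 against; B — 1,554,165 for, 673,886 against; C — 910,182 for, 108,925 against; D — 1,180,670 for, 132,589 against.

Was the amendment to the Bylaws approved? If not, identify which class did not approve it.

Approved — every class gave the required vote.

A: 2/3 of 710115 = 473410; 473,410 required, 473,588 in favor — approved.
B: 2/3 of 2331015 = 1554010; 1,554,010 required, 1,554,165 in favor — approved.
C: 4/5 of 1137624 = 910099.20, rounded up to 910100; 910,100 required, 910,182 in favor — approved.
D: 3/4 of 1573957 = 1180467.75, rounded up to 1180468; 1,180,468 required, 1,180,670 in favor — approved.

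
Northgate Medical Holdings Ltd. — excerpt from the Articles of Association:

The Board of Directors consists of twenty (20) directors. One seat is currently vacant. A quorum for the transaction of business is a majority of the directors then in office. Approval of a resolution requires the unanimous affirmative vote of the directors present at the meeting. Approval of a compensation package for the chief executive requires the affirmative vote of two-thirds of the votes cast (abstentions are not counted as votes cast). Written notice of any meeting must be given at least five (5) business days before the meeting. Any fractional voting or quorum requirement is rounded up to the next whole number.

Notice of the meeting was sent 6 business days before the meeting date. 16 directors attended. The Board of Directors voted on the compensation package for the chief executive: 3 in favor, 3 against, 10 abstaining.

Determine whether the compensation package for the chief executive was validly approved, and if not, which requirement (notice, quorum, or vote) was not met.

Invalid — vote requirement not satisfied.

Notice: 6 business days given; 5 required (6 ≥ 5). Satisfied.
Quorum: 16 present; quorum is 10. Satisfied.
Vote: the compensation package for the chief executive requires two-thirds of the votes cast (16 present − 10 abstaining = 6). 2/3 of 6 = 4, so 4 affirmative votes are needed; 3 voted in favor. Not satisfied.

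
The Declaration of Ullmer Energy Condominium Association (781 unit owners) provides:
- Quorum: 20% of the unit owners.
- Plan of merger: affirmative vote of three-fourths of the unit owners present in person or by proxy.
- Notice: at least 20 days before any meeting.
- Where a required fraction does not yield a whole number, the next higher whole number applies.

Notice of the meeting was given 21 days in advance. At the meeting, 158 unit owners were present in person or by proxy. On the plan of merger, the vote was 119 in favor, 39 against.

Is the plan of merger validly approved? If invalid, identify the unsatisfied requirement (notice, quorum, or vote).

Valid — all requirements satisfied.

Notice: 21 days given; 20 required. Satisfied.
Quorum: 20% of 781 = 156.20, rounded up to 157; 158 present. Satisfied.
Vote: requires three-fourths of those present (158); 3/4 of 158 = 118.50, rounded up to 119, so 119 needed; 119 in favor. Satisfied.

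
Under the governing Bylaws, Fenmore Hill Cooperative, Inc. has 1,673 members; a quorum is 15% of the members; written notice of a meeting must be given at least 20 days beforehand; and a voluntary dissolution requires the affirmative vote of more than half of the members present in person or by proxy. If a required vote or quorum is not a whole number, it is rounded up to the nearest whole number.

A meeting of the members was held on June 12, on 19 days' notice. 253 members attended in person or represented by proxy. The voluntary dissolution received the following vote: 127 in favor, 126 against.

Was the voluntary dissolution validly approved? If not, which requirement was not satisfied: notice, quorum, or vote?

Invalid — notice requirement not satisfied.

Notice: 19 days given; 20 required. Not satisfied.
Quorum: 15% of 1,673 = 250.95, rounded up to 251; 253 present. Satisfied.
Vote: requires a majority of those present (253); a majority of 253 is 127, so 127 needed; 127 in favor. Satisfied.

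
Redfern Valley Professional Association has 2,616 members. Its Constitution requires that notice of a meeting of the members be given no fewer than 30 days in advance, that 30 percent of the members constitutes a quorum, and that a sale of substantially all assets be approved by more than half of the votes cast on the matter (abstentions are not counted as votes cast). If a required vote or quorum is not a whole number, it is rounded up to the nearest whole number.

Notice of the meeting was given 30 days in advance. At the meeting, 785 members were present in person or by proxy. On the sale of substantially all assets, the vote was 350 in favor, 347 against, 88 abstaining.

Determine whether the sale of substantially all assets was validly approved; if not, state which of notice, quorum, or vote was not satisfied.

Valid — all requirements satisfied.

Notice: 30 days given; 30 required. Satisfied.
Quorum: 30% of 2,616 = 784.80, rounded up to 785; 785 present. Satisfied.
Vote: requires a majority of the votes cast (785 − 88 abstaining = 697); a majority of 697 is 349, so 349 needed; 350 in favor. Satisfied.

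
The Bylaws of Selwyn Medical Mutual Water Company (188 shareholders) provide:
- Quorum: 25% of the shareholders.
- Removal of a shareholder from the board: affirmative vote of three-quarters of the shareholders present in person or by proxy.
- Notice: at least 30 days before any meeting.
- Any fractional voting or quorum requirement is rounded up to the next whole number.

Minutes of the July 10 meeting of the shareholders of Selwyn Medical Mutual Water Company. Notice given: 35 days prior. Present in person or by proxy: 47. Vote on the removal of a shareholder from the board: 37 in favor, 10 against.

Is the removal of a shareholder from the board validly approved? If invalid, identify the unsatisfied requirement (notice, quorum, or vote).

Notice: 35 days given; 30 required. Satisfied.
Quorum: 25% of 188 = 47; 47 present. Satisfied.
Vote: requires three-fourths of those present (47); 3/4 of 47 = 35.25, rounded up to 36, so 36 needed; 37 in favor. Satisfied.

Valid — all requirements satisfied.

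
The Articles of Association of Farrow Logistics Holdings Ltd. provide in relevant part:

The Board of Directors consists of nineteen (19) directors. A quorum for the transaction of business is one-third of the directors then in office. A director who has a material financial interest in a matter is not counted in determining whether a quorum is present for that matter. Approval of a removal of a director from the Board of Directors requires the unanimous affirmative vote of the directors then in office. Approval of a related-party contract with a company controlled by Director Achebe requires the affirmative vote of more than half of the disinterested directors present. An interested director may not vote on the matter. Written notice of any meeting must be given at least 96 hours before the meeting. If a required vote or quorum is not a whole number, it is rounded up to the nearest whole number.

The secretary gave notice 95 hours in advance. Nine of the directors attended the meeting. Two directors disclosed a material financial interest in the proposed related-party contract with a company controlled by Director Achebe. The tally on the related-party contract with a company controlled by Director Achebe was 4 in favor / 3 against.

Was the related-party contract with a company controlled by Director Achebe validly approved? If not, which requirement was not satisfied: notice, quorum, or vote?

Invalid — notice requirement not satisfied.

Notice: 95 hours given; 96 required (95 < 96). Not satisfied.
Quorum: 9 present, but the 2 interested directors do not count, leaving 7. Quorum is 7. Satisfied.
Vote: the related-party contract with a company controlled by Director Achebe requires a majority of the disinterested directors present (9 − 2 = 7). A majority of 7 is 4, so 4 affirmative votes are needed; 4 voted in favor. Satisfied.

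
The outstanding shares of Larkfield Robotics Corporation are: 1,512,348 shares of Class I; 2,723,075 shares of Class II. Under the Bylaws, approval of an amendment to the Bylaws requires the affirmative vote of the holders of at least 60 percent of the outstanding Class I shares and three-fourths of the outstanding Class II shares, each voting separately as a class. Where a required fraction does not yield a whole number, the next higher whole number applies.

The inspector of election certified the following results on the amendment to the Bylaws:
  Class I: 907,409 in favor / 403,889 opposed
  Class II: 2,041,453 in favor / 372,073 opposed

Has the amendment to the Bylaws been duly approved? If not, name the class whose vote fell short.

Not approved — the Class II shares did not give the required vote.

Class I: 3/5 of 1512348 = 907408.80, rounded up to 907409; 907,409 required, 907,409 in favor — approved.
Class II: 3/4 of 2723075 = 2042306.25, rounded up to 2042307; 2,042,307 required, 2,041,453 in favor — not approved.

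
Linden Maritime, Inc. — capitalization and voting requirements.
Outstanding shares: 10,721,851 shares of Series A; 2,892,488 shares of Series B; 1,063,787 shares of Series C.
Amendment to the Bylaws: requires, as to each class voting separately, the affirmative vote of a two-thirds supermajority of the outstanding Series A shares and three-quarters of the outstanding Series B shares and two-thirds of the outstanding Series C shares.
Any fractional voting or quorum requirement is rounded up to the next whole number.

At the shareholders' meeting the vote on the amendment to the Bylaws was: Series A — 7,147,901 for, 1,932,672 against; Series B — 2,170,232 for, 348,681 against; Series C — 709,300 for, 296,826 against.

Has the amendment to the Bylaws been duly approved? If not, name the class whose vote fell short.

Series A: 2/3 of 10721851 = 7147900.67, rounded up to 7147901; 7,147,901 required, 7,147,901 in favor — approved.
Series B: 3/4 of 2892488 = 2169366; 2,169,366 required, 2,170,232 in favor — approved.
Series C: 2/3 of 1063787 = 709191.33, rounded up to 709192; 709,192 required, 709,300 in favor — approved.

Approved — every class gave the required vote.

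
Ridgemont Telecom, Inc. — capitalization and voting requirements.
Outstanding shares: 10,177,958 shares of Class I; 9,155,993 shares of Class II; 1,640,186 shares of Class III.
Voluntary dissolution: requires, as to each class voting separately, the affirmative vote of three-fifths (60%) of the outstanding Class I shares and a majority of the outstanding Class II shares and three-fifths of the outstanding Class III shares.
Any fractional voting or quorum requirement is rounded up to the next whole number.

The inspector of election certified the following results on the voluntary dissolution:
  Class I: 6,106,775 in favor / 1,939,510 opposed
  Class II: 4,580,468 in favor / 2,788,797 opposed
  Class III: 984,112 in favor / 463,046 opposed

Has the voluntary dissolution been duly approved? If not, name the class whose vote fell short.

Class I: 3/5 of 10177958 = 6106774.80, rounded up to 6106775; 6,106,775 required, 6,106,775 in favor — approved.
Class II: a majority of 9155993 is 4577997; 4,577,997 required, 4,580,468 in favor — approved.
Class III: 3/5 of 1640186 = 984111.60, rounded up to 984112; 984,112 required, 984,112 in favor — approved.

Approved — every class gave the required vote.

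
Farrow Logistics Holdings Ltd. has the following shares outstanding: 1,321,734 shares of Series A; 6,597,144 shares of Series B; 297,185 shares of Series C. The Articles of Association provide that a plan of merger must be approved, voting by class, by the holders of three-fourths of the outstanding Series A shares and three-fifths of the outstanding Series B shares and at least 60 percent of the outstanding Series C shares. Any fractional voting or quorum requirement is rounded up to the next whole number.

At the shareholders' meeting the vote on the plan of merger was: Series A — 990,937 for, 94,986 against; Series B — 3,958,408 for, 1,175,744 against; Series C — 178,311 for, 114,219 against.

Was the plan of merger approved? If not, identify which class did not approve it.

Not approved — the Series A shares did not give the required vote.

Series A: 3/4 of 1321734 = 991300.50, rounded up to 991301; 991,301 required, 990,937 in favor — not approved.
Series B: 3/5 of 6597144 = 3958286.40, rounded up to 3958287; 3,958,287 required, 3,958,408 in favor — approved.
Series C: 3/5 of 297185 = 178311; 178,311 required, 178,311 in favor — approved.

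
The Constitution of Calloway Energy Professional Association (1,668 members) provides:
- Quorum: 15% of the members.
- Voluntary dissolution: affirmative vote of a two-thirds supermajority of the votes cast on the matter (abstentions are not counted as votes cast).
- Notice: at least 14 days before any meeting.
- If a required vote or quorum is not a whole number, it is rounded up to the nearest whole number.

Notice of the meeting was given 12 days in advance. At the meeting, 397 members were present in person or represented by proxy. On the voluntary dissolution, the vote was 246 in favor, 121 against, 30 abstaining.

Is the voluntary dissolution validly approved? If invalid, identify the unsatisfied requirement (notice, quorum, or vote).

Notice: 12 days given; 14 required. Not satisfied.
Quorum: 15% of 1,668 = 250.20, rounded up to 251; 397 present. Satisfied.
Vote: requires two-thirds of the votes cast (397 − 30 abstaining = 367); 2/3 of 367 = 244.67, rounded up to 245, so 245 needed; 246 in favor. Satisfied.

Invalid — notice requirement not satisfied.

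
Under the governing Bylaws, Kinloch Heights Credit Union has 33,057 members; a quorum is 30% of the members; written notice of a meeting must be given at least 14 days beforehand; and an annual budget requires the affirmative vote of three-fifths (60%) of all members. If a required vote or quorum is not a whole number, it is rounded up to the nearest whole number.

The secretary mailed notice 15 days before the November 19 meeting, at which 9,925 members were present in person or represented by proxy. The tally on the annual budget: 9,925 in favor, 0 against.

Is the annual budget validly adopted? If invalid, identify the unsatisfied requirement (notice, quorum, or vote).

Invalid — vote requirement not satisfied.

Notice: 15 days given; 14 required. Satisfied.
Quorum: 30% of 33,057 = 9,917.10, rounded up to 9,918; 9,925 present. Satisfied.
Vote: requires three-fifths of all members (33,057); 3/5 of 33057 = 19834.20, rounded up to 19835, so 19,835 needed; 9,925 in favor. Not satisfied.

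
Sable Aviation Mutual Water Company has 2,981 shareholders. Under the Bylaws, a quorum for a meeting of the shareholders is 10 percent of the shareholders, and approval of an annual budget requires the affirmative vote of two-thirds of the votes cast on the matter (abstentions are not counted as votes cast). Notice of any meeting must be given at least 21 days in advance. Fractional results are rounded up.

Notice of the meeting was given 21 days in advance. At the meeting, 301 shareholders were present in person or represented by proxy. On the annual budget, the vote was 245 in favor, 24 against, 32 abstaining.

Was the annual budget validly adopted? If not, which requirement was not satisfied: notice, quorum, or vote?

Notice: 21 days given; 21 required. Satisfied.
Quorum: 10% of 2,981 = 298.10, rounded up to 299; 301 present. Satisfied.
Vote: requires two-thirds of the votes cast (301 − 32 abstaining = 269); 2/3 of 269 = 179.33, rounded up to 180, so 180 needed; 245 in favor. Satisfied.

Valid — all requirements satisfied.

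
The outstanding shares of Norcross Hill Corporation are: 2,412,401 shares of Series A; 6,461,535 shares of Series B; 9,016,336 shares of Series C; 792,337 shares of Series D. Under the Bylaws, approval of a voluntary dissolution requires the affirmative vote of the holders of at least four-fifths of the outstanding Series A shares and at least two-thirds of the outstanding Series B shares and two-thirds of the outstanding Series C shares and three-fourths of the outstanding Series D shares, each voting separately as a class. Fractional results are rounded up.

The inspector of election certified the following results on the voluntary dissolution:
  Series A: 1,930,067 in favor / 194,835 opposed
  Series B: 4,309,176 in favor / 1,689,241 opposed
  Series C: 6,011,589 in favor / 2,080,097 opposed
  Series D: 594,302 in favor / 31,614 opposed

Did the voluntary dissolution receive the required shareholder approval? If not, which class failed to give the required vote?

Approved — every class gave the required vote.

Series A: 4/5 of 2412401 = 1929920.80, rounded up to 1929921; 1,929,921 required, 1,930,067 in favor — approved.
Series B: 2/3 of 6461535 = 4307690; 4,307,690 required, 4,309,176 in favor — approved.
Series C: 2/3 of 9016336 = 6010890.67, rounded up to 6010891; 6,010,891 required, 6,011,589 in favor — approved.
Series D: 3/4 of 792337 = 594252.75, rounded up to 594253; 594,253 required, 594,302 in favor — approved.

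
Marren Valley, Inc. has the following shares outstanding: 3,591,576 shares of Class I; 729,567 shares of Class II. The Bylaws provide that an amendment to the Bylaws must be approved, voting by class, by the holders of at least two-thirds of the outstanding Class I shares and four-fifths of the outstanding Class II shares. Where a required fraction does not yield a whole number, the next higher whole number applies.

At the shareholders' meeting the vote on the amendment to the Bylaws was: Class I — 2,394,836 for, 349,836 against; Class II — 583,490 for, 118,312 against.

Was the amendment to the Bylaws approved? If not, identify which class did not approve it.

Not approved — the Class II shares did not give the required vote.

Class I: 2/3 of 3591576 = 2394384; 2,394,384 required, 2,394,836 in favor — approved.
Class II: 4/5 of 729567 = 583653.60, rounded up to 583654; 583,654 required, 583,490 in favor — not approved.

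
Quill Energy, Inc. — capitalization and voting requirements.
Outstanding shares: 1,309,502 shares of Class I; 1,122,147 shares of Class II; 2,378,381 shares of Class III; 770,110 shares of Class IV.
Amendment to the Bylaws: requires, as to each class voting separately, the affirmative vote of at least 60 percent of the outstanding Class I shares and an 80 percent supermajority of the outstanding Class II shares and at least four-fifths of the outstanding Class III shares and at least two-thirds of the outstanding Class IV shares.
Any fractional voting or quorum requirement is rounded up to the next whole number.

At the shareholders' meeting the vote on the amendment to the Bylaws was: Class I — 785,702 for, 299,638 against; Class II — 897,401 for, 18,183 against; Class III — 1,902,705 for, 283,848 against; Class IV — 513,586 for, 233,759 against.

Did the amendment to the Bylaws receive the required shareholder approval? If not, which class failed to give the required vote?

Class I: 3/5 of 1309502 = 785701.20, rounded up to 785702; 785,702 required, 785,702 in favor — approved.
Class II: 4/5 of 1122147 = 897717.60, rounded up to 897718; 897,718 required, 897,401 in favor — not approved.
Class III: 4/5 of 2378381 = 1902704.80, rounded up to 1902705; 1,902,705 required, 1,902,705 in favor — approved.
Class IV: 2/3 of 770110 = 513406.67, rounded up to 513407; 513,407 required, 513,586 in favor — approved.

Not approved — the Class II shares did not give the required vote.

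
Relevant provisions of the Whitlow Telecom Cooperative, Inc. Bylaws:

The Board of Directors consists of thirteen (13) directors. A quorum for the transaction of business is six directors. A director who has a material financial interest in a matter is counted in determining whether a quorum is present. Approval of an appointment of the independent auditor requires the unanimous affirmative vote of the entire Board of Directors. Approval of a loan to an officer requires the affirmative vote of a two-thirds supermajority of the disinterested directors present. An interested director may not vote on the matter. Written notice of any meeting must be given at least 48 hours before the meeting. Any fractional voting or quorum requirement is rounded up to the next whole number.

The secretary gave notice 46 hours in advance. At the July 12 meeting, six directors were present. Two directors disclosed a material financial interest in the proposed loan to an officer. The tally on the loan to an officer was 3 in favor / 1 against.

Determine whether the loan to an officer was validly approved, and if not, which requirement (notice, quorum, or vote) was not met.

Invalid — notice requirement not satisfied.

Notice: 46 hours given; 48 required (46 < 48). Not satisfied.
Quorum: 6 present (interested directors count toward quorum); quorum is 6. Satisfied.
Vote: the loan to an officer requires two-thirds of the disinterested directors present (6 − 2 = 4). 2/3 of 4 = 2.67, rounded up to 3, so 3 affirmative votes are needed; 3 voted in favor. Satisfied.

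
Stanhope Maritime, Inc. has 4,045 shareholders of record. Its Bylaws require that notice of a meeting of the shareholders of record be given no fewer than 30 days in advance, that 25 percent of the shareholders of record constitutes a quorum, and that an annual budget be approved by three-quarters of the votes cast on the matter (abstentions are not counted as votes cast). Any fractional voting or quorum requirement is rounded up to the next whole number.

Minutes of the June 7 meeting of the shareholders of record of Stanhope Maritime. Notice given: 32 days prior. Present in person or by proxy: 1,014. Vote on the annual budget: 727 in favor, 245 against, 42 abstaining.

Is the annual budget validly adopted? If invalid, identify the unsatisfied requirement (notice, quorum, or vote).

Invalid — vote requirement not satisfied.

Notice: 32 days given; 30 required. Satisfied.
Quorum: 25% of 4,045 = 1,011.25, rounded up to 1,012; 1,014 present. Satisfied.
Vote: requires three-fourths of the votes cast (1,014 − 42 abstaining = 972); 3/4 of 972 = 729, so 729 needed; 727 in favor. Not satisfied.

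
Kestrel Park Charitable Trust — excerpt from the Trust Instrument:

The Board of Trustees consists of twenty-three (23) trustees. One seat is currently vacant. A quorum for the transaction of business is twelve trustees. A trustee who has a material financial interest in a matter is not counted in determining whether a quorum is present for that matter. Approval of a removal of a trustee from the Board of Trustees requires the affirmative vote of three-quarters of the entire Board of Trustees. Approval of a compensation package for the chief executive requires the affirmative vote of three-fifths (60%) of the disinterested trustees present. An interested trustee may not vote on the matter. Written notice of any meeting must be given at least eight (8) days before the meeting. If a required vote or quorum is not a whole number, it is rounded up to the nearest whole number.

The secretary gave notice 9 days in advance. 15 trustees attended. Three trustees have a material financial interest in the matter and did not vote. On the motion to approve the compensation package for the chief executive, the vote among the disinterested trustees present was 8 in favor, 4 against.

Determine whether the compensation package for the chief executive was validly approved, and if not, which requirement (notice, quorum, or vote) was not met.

Notice: 9 days given; 8 required (9 ≥ 8). Satisfied.
Quorum: 15 present, but the 3 interested trustees do not count, leaving 12. Quorum is 12. Satisfied.
Vote: the compensation package for the chief executive requires three-fifths of the disinterested trustees present (15 − 3 = 12). 3/5 of 12 = 7.20, rounded up to 8, so 8 affirmative votes are needed; 8 voted in favor. Satisfied.

Valid — all requirements satisfied.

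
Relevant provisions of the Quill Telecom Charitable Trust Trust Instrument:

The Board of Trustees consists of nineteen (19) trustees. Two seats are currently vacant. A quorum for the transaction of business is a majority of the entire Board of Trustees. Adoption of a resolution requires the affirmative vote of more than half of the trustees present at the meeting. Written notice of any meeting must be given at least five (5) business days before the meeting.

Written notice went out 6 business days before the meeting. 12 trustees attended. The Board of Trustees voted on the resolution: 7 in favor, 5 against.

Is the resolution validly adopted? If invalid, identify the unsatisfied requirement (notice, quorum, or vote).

Valid — all requirements satisfied.

Notice: 6 business days given; 5 required (6 ≥ 5). Satisfied.
Quorum: 12 present; quorum is 10. Satisfied.
Vote: the resolution requires a majority of the trustees present (12). A majority of 12 is 7, so 7 affirmative votes are needed; 7 voted in favor. Satisfied.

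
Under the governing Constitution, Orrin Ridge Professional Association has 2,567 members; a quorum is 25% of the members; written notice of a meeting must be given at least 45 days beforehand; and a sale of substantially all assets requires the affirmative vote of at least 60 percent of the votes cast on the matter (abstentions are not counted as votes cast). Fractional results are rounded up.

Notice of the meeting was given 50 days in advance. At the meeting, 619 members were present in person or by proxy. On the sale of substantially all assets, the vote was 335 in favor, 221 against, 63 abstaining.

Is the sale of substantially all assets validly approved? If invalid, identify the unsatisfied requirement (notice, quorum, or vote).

Notice: 50 days given; 45 required. Satisfied.
Quorum: 25% of 2,567 = 641.75, rounded up to 642; 619 present. Not satisfied.
Vote: requires three-fifths of the votes cast (619 − 63 abstaining = 556); 3/5 of 556 = 333.60, rounded up to 334, so 334 needed; 335 in favor. Satisfied.

Invalid — quorum requirement not satisfied.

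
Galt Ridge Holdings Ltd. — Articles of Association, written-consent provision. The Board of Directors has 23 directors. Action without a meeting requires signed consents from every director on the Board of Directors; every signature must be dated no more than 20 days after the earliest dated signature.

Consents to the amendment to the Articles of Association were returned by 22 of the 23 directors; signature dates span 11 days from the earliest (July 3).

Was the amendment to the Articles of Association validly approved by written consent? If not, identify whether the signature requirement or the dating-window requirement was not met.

Signatures required: all of 23 — unanimous means all 23, so 23 needed; 22 signed. Insufficient.
Dating window: the latest signature is 11 days after the earliest; the limit is 20 days. Within the window.

Not effective — insufficient signatures.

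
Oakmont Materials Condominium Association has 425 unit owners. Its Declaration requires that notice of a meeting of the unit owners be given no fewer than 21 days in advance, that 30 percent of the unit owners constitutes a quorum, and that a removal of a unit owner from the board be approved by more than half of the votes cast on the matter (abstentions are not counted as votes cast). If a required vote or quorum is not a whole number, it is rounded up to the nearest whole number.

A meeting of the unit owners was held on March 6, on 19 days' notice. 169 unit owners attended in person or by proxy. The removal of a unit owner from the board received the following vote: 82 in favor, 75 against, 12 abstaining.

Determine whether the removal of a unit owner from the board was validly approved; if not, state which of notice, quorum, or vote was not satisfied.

Invalid — notice requirement not satisfied.

Notice: 19 days given; 21 required. Not satisfied.
Quorum: 30% of 425 = 127.50, rounded up to 128; 169 present. Satisfied.
Vote: requires a majority of the votes cast (169 − 12 abstaining = 157); a majority of 157 is 79, so 79 needed; 82 in favor. Satisfied.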